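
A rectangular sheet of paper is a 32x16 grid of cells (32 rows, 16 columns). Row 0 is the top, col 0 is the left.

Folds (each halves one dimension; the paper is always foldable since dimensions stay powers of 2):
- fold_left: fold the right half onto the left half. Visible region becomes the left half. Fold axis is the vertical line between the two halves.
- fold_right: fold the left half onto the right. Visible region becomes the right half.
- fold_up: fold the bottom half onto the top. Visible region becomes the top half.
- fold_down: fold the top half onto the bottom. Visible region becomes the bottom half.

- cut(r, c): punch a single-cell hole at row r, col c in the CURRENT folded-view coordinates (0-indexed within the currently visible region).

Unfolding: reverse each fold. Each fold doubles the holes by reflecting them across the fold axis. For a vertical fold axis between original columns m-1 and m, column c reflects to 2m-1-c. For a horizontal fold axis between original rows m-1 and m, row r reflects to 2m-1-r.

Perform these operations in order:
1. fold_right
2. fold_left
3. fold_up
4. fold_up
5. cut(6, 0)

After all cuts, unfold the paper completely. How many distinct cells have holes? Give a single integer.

Op 1 fold_right: fold axis v@8; visible region now rows[0,32) x cols[8,16) = 32x8
Op 2 fold_left: fold axis v@12; visible region now rows[0,32) x cols[8,12) = 32x4
Op 3 fold_up: fold axis h@16; visible region now rows[0,16) x cols[8,12) = 16x4
Op 4 fold_up: fold axis h@8; visible region now rows[0,8) x cols[8,12) = 8x4
Op 5 cut(6, 0): punch at orig (6,8); cuts so far [(6, 8)]; region rows[0,8) x cols[8,12) = 8x4
Unfold 1 (reflect across h@8): 2 holes -> [(6, 8), (9, 8)]
Unfold 2 (reflect across h@16): 4 holes -> [(6, 8), (9, 8), (22, 8), (25, 8)]
Unfold 3 (reflect across v@12): 8 holes -> [(6, 8), (6, 15), (9, 8), (9, 15), (22, 8), (22, 15), (25, 8), (25, 15)]
Unfold 4 (reflect across v@8): 16 holes -> [(6, 0), (6, 7), (6, 8), (6, 15), (9, 0), (9, 7), (9, 8), (9, 15), (22, 0), (22, 7), (22, 8), (22, 15), (25, 0), (25, 7), (25, 8), (25, 15)]

Answer: 16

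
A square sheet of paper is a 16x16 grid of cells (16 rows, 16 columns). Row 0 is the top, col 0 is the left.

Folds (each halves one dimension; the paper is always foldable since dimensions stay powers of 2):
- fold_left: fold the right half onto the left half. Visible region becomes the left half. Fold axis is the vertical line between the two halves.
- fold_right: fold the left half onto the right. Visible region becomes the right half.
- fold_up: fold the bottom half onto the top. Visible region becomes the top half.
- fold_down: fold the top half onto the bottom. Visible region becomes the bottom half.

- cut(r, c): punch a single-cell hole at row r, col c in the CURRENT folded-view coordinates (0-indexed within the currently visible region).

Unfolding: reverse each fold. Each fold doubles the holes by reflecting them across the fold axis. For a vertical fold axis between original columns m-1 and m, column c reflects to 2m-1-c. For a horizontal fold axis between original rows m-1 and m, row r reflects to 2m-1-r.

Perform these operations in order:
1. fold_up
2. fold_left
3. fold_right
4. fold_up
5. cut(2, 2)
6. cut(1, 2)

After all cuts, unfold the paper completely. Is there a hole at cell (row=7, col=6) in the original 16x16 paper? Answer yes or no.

Answer: no

Derivation:
Op 1 fold_up: fold axis h@8; visible region now rows[0,8) x cols[0,16) = 8x16
Op 2 fold_left: fold axis v@8; visible region now rows[0,8) x cols[0,8) = 8x8
Op 3 fold_right: fold axis v@4; visible region now rows[0,8) x cols[4,8) = 8x4
Op 4 fold_up: fold axis h@4; visible region now rows[0,4) x cols[4,8) = 4x4
Op 5 cut(2, 2): punch at orig (2,6); cuts so far [(2, 6)]; region rows[0,4) x cols[4,8) = 4x4
Op 6 cut(1, 2): punch at orig (1,6); cuts so far [(1, 6), (2, 6)]; region rows[0,4) x cols[4,8) = 4x4
Unfold 1 (reflect across h@4): 4 holes -> [(1, 6), (2, 6), (5, 6), (6, 6)]
Unfold 2 (reflect across v@4): 8 holes -> [(1, 1), (1, 6), (2, 1), (2, 6), (5, 1), (5, 6), (6, 1), (6, 6)]
Unfold 3 (reflect across v@8): 16 holes -> [(1, 1), (1, 6), (1, 9), (1, 14), (2, 1), (2, 6), (2, 9), (2, 14), (5, 1), (5, 6), (5, 9), (5, 14), (6, 1), (6, 6), (6, 9), (6, 14)]
Unfold 4 (reflect across h@8): 32 holes -> [(1, 1), (1, 6), (1, 9), (1, 14), (2, 1), (2, 6), (2, 9), (2, 14), (5, 1), (5, 6), (5, 9), (5, 14), (6, 1), (6, 6), (6, 9), (6, 14), (9, 1), (9, 6), (9, 9), (9, 14), (10, 1), (10, 6), (10, 9), (10, 14), (13, 1), (13, 6), (13, 9), (13, 14), (14, 1), (14, 6), (14, 9), (14, 14)]
Holes: [(1, 1), (1, 6), (1, 9), (1, 14), (2, 1), (2, 6), (2, 9), (2, 14), (5, 1), (5, 6), (5, 9), (5, 14), (6, 1), (6, 6), (6, 9), (6, 14), (9, 1), (9, 6), (9, 9), (9, 14), (10, 1), (10, 6), (10, 9), (10, 14), (13, 1), (13, 6), (13, 9), (13, 14), (14, 1), (14, 6), (14, 9), (14, 14)]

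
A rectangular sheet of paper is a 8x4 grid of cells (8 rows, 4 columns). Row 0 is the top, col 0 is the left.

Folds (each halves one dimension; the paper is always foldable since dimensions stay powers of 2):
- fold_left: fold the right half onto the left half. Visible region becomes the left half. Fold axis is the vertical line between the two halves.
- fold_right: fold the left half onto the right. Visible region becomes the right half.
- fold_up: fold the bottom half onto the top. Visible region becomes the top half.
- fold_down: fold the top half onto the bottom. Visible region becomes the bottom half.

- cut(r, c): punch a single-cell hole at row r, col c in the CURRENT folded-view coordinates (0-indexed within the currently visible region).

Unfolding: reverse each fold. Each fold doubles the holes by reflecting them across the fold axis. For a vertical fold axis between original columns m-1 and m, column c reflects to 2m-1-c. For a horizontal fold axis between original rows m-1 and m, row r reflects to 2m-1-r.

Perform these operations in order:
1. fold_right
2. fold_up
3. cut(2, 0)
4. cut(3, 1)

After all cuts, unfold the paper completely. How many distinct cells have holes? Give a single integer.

Op 1 fold_right: fold axis v@2; visible region now rows[0,8) x cols[2,4) = 8x2
Op 2 fold_up: fold axis h@4; visible region now rows[0,4) x cols[2,4) = 4x2
Op 3 cut(2, 0): punch at orig (2,2); cuts so far [(2, 2)]; region rows[0,4) x cols[2,4) = 4x2
Op 4 cut(3, 1): punch at orig (3,3); cuts so far [(2, 2), (3, 3)]; region rows[0,4) x cols[2,4) = 4x2
Unfold 1 (reflect across h@4): 4 holes -> [(2, 2), (3, 3), (4, 3), (5, 2)]
Unfold 2 (reflect across v@2): 8 holes -> [(2, 1), (2, 2), (3, 0), (3, 3), (4, 0), (4, 3), (5, 1), (5, 2)]

Answer: 8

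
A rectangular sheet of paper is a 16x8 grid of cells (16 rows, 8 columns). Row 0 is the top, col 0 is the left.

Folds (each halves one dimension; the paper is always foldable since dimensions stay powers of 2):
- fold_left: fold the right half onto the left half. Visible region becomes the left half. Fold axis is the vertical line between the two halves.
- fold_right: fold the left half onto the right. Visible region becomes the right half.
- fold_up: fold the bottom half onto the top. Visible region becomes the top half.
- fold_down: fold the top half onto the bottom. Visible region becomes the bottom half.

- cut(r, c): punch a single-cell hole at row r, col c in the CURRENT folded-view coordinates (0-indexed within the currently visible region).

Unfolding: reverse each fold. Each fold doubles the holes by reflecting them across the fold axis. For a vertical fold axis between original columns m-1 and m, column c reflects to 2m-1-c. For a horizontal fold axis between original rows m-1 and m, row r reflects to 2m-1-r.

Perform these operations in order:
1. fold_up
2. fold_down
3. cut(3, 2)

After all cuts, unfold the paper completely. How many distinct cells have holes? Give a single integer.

Answer: 4

Derivation:
Op 1 fold_up: fold axis h@8; visible region now rows[0,8) x cols[0,8) = 8x8
Op 2 fold_down: fold axis h@4; visible region now rows[4,8) x cols[0,8) = 4x8
Op 3 cut(3, 2): punch at orig (7,2); cuts so far [(7, 2)]; region rows[4,8) x cols[0,8) = 4x8
Unfold 1 (reflect across h@4): 2 holes -> [(0, 2), (7, 2)]
Unfold 2 (reflect across h@8): 4 holes -> [(0, 2), (7, 2), (8, 2), (15, 2)]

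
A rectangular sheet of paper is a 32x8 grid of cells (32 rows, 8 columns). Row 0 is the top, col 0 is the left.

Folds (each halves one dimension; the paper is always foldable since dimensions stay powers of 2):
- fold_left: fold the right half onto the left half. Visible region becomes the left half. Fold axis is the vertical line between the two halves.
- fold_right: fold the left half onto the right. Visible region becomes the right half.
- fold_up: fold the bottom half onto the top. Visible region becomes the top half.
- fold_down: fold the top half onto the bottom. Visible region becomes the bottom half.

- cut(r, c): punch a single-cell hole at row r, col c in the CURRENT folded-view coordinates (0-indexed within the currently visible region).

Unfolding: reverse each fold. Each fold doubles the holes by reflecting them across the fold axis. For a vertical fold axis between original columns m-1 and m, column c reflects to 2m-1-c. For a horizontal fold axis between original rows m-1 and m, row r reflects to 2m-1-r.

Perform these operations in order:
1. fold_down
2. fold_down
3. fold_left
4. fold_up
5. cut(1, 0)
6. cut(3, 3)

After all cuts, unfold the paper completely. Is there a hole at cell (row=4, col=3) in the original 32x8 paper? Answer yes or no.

Op 1 fold_down: fold axis h@16; visible region now rows[16,32) x cols[0,8) = 16x8
Op 2 fold_down: fold axis h@24; visible region now rows[24,32) x cols[0,8) = 8x8
Op 3 fold_left: fold axis v@4; visible region now rows[24,32) x cols[0,4) = 8x4
Op 4 fold_up: fold axis h@28; visible region now rows[24,28) x cols[0,4) = 4x4
Op 5 cut(1, 0): punch at orig (25,0); cuts so far [(25, 0)]; region rows[24,28) x cols[0,4) = 4x4
Op 6 cut(3, 3): punch at orig (27,3); cuts so far [(25, 0), (27, 3)]; region rows[24,28) x cols[0,4) = 4x4
Unfold 1 (reflect across h@28): 4 holes -> [(25, 0), (27, 3), (28, 3), (30, 0)]
Unfold 2 (reflect across v@4): 8 holes -> [(25, 0), (25, 7), (27, 3), (27, 4), (28, 3), (28, 4), (30, 0), (30, 7)]
Unfold 3 (reflect across h@24): 16 holes -> [(17, 0), (17, 7), (19, 3), (19, 4), (20, 3), (20, 4), (22, 0), (22, 7), (25, 0), (25, 7), (27, 3), (27, 4), (28, 3), (28, 4), (30, 0), (30, 7)]
Unfold 4 (reflect across h@16): 32 holes -> [(1, 0), (1, 7), (3, 3), (3, 4), (4, 3), (4, 4), (6, 0), (6, 7), (9, 0), (9, 7), (11, 3), (11, 4), (12, 3), (12, 4), (14, 0), (14, 7), (17, 0), (17, 7), (19, 3), (19, 4), (20, 3), (20, 4), (22, 0), (22, 7), (25, 0), (25, 7), (27, 3), (27, 4), (28, 3), (28, 4), (30, 0), (30, 7)]
Holes: [(1, 0), (1, 7), (3, 3), (3, 4), (4, 3), (4, 4), (6, 0), (6, 7), (9, 0), (9, 7), (11, 3), (11, 4), (12, 3), (12, 4), (14, 0), (14, 7), (17, 0), (17, 7), (19, 3), (19, 4), (20, 3), (20, 4), (22, 0), (22, 7), (25, 0), (25, 7), (27, 3), (27, 4), (28, 3), (28, 4), (30, 0), (30, 7)]

Answer: yes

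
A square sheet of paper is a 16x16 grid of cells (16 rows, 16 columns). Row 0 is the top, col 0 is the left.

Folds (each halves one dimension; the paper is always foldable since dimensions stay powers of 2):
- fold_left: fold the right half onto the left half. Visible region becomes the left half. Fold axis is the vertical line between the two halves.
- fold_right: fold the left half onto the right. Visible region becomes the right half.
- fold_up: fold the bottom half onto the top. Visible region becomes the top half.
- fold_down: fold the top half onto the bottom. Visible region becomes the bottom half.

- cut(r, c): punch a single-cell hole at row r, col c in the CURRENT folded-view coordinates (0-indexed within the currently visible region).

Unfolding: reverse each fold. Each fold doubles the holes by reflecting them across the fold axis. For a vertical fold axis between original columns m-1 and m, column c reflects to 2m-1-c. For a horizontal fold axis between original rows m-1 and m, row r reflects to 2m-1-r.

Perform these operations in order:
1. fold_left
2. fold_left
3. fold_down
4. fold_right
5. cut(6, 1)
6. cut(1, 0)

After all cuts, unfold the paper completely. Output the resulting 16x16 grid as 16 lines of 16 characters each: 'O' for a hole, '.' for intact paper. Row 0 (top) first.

Op 1 fold_left: fold axis v@8; visible region now rows[0,16) x cols[0,8) = 16x8
Op 2 fold_left: fold axis v@4; visible region now rows[0,16) x cols[0,4) = 16x4
Op 3 fold_down: fold axis h@8; visible region now rows[8,16) x cols[0,4) = 8x4
Op 4 fold_right: fold axis v@2; visible region now rows[8,16) x cols[2,4) = 8x2
Op 5 cut(6, 1): punch at orig (14,3); cuts so far [(14, 3)]; region rows[8,16) x cols[2,4) = 8x2
Op 6 cut(1, 0): punch at orig (9,2); cuts so far [(9, 2), (14, 3)]; region rows[8,16) x cols[2,4) = 8x2
Unfold 1 (reflect across v@2): 4 holes -> [(9, 1), (9, 2), (14, 0), (14, 3)]
Unfold 2 (reflect across h@8): 8 holes -> [(1, 0), (1, 3), (6, 1), (6, 2), (9, 1), (9, 2), (14, 0), (14, 3)]
Unfold 3 (reflect across v@4): 16 holes -> [(1, 0), (1, 3), (1, 4), (1, 7), (6, 1), (6, 2), (6, 5), (6, 6), (9, 1), (9, 2), (9, 5), (9, 6), (14, 0), (14, 3), (14, 4), (14, 7)]
Unfold 4 (reflect across v@8): 32 holes -> [(1, 0), (1, 3), (1, 4), (1, 7), (1, 8), (1, 11), (1, 12), (1, 15), (6, 1), (6, 2), (6, 5), (6, 6), (6, 9), (6, 10), (6, 13), (6, 14), (9, 1), (9, 2), (9, 5), (9, 6), (9, 9), (9, 10), (9, 13), (9, 14), (14, 0), (14, 3), (14, 4), (14, 7), (14, 8), (14, 11), (14, 12), (14, 15)]

Answer: ................
O..OO..OO..OO..O
................
................
................
................
.OO..OO..OO..OO.
................
................
.OO..OO..OO..OO.
................
................
................
................
O..OO..OO..OO..O
................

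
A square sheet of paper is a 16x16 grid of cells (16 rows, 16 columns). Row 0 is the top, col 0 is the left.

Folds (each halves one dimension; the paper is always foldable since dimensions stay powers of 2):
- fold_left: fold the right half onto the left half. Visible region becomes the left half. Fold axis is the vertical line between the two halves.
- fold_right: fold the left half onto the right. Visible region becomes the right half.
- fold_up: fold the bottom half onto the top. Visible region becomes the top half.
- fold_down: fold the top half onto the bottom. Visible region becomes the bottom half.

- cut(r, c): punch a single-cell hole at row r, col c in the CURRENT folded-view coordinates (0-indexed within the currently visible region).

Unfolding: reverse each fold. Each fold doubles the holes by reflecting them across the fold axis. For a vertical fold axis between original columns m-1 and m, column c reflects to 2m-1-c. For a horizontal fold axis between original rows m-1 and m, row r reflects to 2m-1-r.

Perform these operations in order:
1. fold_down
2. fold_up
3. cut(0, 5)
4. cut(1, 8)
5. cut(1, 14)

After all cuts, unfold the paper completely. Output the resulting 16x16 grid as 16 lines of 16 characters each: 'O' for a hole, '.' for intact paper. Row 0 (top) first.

Op 1 fold_down: fold axis h@8; visible region now rows[8,16) x cols[0,16) = 8x16
Op 2 fold_up: fold axis h@12; visible region now rows[8,12) x cols[0,16) = 4x16
Op 3 cut(0, 5): punch at orig (8,5); cuts so far [(8, 5)]; region rows[8,12) x cols[0,16) = 4x16
Op 4 cut(1, 8): punch at orig (9,8); cuts so far [(8, 5), (9, 8)]; region rows[8,12) x cols[0,16) = 4x16
Op 5 cut(1, 14): punch at orig (9,14); cuts so far [(8, 5), (9, 8), (9, 14)]; region rows[8,12) x cols[0,16) = 4x16
Unfold 1 (reflect across h@12): 6 holes -> [(8, 5), (9, 8), (9, 14), (14, 8), (14, 14), (15, 5)]
Unfold 2 (reflect across h@8): 12 holes -> [(0, 5), (1, 8), (1, 14), (6, 8), (6, 14), (7, 5), (8, 5), (9, 8), (9, 14), (14, 8), (14, 14), (15, 5)]

Answer: .....O..........
........O.....O.
................
................
................
................
........O.....O.
.....O..........
.....O..........
........O.....O.
................
................
................
................
........O.....O.
.....O..........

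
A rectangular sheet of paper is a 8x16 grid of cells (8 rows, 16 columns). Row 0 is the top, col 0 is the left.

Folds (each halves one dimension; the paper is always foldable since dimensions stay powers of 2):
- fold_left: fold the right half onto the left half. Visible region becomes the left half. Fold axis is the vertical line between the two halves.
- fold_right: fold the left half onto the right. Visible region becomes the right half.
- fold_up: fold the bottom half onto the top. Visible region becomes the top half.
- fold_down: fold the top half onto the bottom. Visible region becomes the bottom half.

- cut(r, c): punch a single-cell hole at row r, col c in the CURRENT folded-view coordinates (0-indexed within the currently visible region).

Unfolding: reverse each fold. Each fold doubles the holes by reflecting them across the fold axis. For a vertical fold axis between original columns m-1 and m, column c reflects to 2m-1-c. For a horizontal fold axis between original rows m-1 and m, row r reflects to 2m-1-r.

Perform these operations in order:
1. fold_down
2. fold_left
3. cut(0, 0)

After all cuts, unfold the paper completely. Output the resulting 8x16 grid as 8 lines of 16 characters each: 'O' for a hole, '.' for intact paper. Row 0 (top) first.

Op 1 fold_down: fold axis h@4; visible region now rows[4,8) x cols[0,16) = 4x16
Op 2 fold_left: fold axis v@8; visible region now rows[4,8) x cols[0,8) = 4x8
Op 3 cut(0, 0): punch at orig (4,0); cuts so far [(4, 0)]; region rows[4,8) x cols[0,8) = 4x8
Unfold 1 (reflect across v@8): 2 holes -> [(4, 0), (4, 15)]
Unfold 2 (reflect across h@4): 4 holes -> [(3, 0), (3, 15), (4, 0), (4, 15)]

Answer: ................
................
................
O..............O
O..............O
................
................
................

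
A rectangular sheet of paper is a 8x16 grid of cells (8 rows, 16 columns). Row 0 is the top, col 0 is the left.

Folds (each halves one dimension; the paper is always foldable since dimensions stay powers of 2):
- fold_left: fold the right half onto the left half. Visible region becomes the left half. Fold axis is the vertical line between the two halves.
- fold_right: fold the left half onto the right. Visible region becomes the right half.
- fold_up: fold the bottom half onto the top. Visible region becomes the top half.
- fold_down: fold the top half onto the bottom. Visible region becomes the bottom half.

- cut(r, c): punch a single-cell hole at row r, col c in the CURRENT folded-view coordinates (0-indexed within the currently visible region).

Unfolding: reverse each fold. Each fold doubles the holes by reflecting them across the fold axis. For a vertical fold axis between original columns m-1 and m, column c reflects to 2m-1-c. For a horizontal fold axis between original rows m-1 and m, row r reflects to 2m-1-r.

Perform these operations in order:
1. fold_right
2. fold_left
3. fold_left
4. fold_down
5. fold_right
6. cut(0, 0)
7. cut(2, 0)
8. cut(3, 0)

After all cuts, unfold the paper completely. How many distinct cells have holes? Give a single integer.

Answer: 96

Derivation:
Op 1 fold_right: fold axis v@8; visible region now rows[0,8) x cols[8,16) = 8x8
Op 2 fold_left: fold axis v@12; visible region now rows[0,8) x cols[8,12) = 8x4
Op 3 fold_left: fold axis v@10; visible region now rows[0,8) x cols[8,10) = 8x2
Op 4 fold_down: fold axis h@4; visible region now rows[4,8) x cols[8,10) = 4x2
Op 5 fold_right: fold axis v@9; visible region now rows[4,8) x cols[9,10) = 4x1
Op 6 cut(0, 0): punch at orig (4,9); cuts so far [(4, 9)]; region rows[4,8) x cols[9,10) = 4x1
Op 7 cut(2, 0): punch at orig (6,9); cuts so far [(4, 9), (6, 9)]; region rows[4,8) x cols[9,10) = 4x1
Op 8 cut(3, 0): punch at orig (7,9); cuts so far [(4, 9), (6, 9), (7, 9)]; region rows[4,8) x cols[9,10) = 4x1
Unfold 1 (reflect across v@9): 6 holes -> [(4, 8), (4, 9), (6, 8), (6, 9), (7, 8), (7, 9)]
Unfold 2 (reflect across h@4): 12 holes -> [(0, 8), (0, 9), (1, 8), (1, 9), (3, 8), (3, 9), (4, 8), (4, 9), (6, 8), (6, 9), (7, 8), (7, 9)]
Unfold 3 (reflect across v@10): 24 holes -> [(0, 8), (0, 9), (0, 10), (0, 11), (1, 8), (1, 9), (1, 10), (1, 11), (3, 8), (3, 9), (3, 10), (3, 11), (4, 8), (4, 9), (4, 10), (4, 11), (6, 8), (6, 9), (6, 10), (6, 11), (7, 8), (7, 9), (7, 10), (7, 11)]
Unfold 4 (reflect across v@12): 48 holes -> [(0, 8), (0, 9), (0, 10), (0, 11), (0, 12), (0, 13), (0, 14), (0, 15), (1, 8), (1, 9), (1, 10), (1, 11), (1, 12), (1, 13), (1, 14), (1, 15), (3, 8), (3, 9), (3, 10), (3, 11), (3, 12), (3, 13), (3, 14), (3, 15), (4, 8), (4, 9), (4, 10), (4, 11), (4, 12), (4, 13), (4, 14), (4, 15), (6, 8), (6, 9), (6, 10), (6, 11), (6, 12), (6, 13), (6, 14), (6, 15), (7, 8), (7, 9), (7, 10), (7, 11), (7, 12), (7, 13), (7, 14), (7, 15)]
Unfold 5 (reflect across v@8): 96 holes -> [(0, 0), (0, 1), (0, 2), (0, 3), (0, 4), (0, 5), (0, 6), (0, 7), (0, 8), (0, 9), (0, 10), (0, 11), (0, 12), (0, 13), (0, 14), (0, 15), (1, 0), (1, 1), (1, 2), (1, 3), (1, 4), (1, 5), (1, 6), (1, 7), (1, 8), (1, 9), (1, 10), (1, 11), (1, 12), (1, 13), (1, 14), (1, 15), (3, 0), (3, 1), (3, 2), (3, 3), (3, 4), (3, 5), (3, 6), (3, 7), (3, 8), (3, 9), (3, 10), (3, 11), (3, 12), (3, 13), (3, 14), (3, 15), (4, 0), (4, 1), (4, 2), (4, 3), (4, 4), (4, 5), (4, 6), (4, 7), (4, 8), (4, 9), (4, 10), (4, 11), (4, 12), (4, 13), (4, 14), (4, 15), (6, 0), (6, 1), (6, 2), (6, 3), (6, 4), (6, 5), (6, 6), (6, 7), (6, 8), (6, 9), (6, 10), (6, 11), (6, 12), (6, 13), (6, 14), (6, 15), (7, 0), (7, 1), (7, 2), (7, 3), (7, 4), (7, 5), (7, 6), (7, 7), (7, 8), (7, 9), (7, 10), (7, 11), (7, 12), (7, 13), (7, 14), (7, 15)]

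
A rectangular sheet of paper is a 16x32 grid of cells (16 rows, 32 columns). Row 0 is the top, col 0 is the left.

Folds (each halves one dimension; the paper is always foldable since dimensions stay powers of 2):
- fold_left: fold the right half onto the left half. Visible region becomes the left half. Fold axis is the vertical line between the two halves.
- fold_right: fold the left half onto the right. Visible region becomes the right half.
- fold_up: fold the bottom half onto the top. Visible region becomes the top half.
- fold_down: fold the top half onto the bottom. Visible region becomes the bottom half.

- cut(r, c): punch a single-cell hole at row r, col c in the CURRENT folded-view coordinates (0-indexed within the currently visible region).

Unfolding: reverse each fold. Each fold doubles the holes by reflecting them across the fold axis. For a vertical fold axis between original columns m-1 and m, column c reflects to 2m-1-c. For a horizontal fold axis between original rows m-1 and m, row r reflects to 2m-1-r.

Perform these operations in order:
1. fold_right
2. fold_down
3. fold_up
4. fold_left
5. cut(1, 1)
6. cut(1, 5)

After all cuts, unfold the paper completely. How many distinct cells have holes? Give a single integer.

Answer: 32

Derivation:
Op 1 fold_right: fold axis v@16; visible region now rows[0,16) x cols[16,32) = 16x16
Op 2 fold_down: fold axis h@8; visible region now rows[8,16) x cols[16,32) = 8x16
Op 3 fold_up: fold axis h@12; visible region now rows[8,12) x cols[16,32) = 4x16
Op 4 fold_left: fold axis v@24; visible region now rows[8,12) x cols[16,24) = 4x8
Op 5 cut(1, 1): punch at orig (9,17); cuts so far [(9, 17)]; region rows[8,12) x cols[16,24) = 4x8
Op 6 cut(1, 5): punch at orig (9,21); cuts so far [(9, 17), (9, 21)]; region rows[8,12) x cols[16,24) = 4x8
Unfold 1 (reflect across v@24): 4 holes -> [(9, 17), (9, 21), (9, 26), (9, 30)]
Unfold 2 (reflect across h@12): 8 holes -> [(9, 17), (9, 21), (9, 26), (9, 30), (14, 17), (14, 21), (14, 26), (14, 30)]
Unfold 3 (reflect across h@8): 16 holes -> [(1, 17), (1, 21), (1, 26), (1, 30), (6, 17), (6, 21), (6, 26), (6, 30), (9, 17), (9, 21), (9, 26), (9, 30), (14, 17), (14, 21), (14, 26), (14, 30)]
Unfold 4 (reflect across v@16): 32 holes -> [(1, 1), (1, 5), (1, 10), (1, 14), (1, 17), (1, 21), (1, 26), (1, 30), (6, 1), (6, 5), (6, 10), (6, 14), (6, 17), (6, 21), (6, 26), (6, 30), (9, 1), (9, 5), (9, 10), (9, 14), (9, 17), (9, 21), (9, 26), (9, 30), (14, 1), (14, 5), (14, 10), (14, 14), (14, 17), (14, 21), (14, 26), (14, 30)]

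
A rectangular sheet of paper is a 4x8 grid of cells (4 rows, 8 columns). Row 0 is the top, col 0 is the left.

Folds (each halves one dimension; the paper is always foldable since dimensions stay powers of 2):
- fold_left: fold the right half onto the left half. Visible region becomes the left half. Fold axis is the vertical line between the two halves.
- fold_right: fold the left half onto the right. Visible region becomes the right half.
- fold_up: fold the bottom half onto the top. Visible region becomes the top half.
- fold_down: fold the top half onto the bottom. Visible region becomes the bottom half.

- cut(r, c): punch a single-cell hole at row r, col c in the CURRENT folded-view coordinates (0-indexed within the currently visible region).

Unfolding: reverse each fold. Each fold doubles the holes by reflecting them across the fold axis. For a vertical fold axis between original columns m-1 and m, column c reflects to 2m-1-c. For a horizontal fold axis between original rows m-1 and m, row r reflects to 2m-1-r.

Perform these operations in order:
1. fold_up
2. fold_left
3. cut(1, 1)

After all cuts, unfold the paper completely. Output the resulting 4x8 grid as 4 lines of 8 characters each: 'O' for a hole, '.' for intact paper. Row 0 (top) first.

Op 1 fold_up: fold axis h@2; visible region now rows[0,2) x cols[0,8) = 2x8
Op 2 fold_left: fold axis v@4; visible region now rows[0,2) x cols[0,4) = 2x4
Op 3 cut(1, 1): punch at orig (1,1); cuts so far [(1, 1)]; region rows[0,2) x cols[0,4) = 2x4
Unfold 1 (reflect across v@4): 2 holes -> [(1, 1), (1, 6)]
Unfold 2 (reflect across h@2): 4 holes -> [(1, 1), (1, 6), (2, 1), (2, 6)]

Answer: ........
.O....O.
.O....O.
........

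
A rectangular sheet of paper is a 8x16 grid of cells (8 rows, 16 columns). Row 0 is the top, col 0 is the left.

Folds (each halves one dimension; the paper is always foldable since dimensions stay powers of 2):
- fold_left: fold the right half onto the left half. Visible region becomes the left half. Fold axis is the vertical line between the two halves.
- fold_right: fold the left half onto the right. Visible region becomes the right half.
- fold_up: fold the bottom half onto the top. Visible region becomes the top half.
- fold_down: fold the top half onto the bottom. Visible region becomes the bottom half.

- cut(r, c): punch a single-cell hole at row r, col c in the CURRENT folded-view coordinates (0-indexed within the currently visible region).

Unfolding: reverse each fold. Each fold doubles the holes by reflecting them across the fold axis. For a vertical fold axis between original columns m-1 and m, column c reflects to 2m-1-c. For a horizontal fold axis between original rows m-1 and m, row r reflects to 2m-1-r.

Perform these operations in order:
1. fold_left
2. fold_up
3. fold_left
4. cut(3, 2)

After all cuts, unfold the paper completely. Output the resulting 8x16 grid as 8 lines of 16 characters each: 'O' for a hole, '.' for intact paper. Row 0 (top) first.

Answer: ................
................
................
..O..O....O..O..
..O..O....O..O..
................
................
................

Derivation:
Op 1 fold_left: fold axis v@8; visible region now rows[0,8) x cols[0,8) = 8x8
Op 2 fold_up: fold axis h@4; visible region now rows[0,4) x cols[0,8) = 4x8
Op 3 fold_left: fold axis v@4; visible region now rows[0,4) x cols[0,4) = 4x4
Op 4 cut(3, 2): punch at orig (3,2); cuts so far [(3, 2)]; region rows[0,4) x cols[0,4) = 4x4
Unfold 1 (reflect across v@4): 2 holes -> [(3, 2), (3, 5)]
Unfold 2 (reflect across h@4): 4 holes -> [(3, 2), (3, 5), (4, 2), (4, 5)]
Unfold 3 (reflect across v@8): 8 holes -> [(3, 2), (3, 5), (3, 10), (3, 13), (4, 2), (4, 5), (4, 10), (4, 13)]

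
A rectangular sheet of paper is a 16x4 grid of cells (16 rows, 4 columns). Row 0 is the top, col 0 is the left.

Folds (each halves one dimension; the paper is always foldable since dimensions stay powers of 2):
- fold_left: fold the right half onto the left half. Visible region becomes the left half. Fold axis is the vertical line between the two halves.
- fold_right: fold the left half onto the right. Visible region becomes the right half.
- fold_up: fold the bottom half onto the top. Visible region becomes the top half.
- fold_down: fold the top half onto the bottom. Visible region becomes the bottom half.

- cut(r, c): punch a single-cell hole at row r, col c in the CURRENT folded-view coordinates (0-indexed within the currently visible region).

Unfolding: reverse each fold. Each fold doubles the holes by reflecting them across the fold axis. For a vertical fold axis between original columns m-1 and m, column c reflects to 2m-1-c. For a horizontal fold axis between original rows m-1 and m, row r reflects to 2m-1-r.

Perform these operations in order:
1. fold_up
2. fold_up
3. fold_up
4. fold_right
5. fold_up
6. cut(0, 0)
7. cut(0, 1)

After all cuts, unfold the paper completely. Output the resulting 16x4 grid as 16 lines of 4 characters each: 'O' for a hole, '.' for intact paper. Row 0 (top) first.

Op 1 fold_up: fold axis h@8; visible region now rows[0,8) x cols[0,4) = 8x4
Op 2 fold_up: fold axis h@4; visible region now rows[0,4) x cols[0,4) = 4x4
Op 3 fold_up: fold axis h@2; visible region now rows[0,2) x cols[0,4) = 2x4
Op 4 fold_right: fold axis v@2; visible region now rows[0,2) x cols[2,4) = 2x2
Op 5 fold_up: fold axis h@1; visible region now rows[0,1) x cols[2,4) = 1x2
Op 6 cut(0, 0): punch at orig (0,2); cuts so far [(0, 2)]; region rows[0,1) x cols[2,4) = 1x2
Op 7 cut(0, 1): punch at orig (0,3); cuts so far [(0, 2), (0, 3)]; region rows[0,1) x cols[2,4) = 1x2
Unfold 1 (reflect across h@1): 4 holes -> [(0, 2), (0, 3), (1, 2), (1, 3)]
Unfold 2 (reflect across v@2): 8 holes -> [(0, 0), (0, 1), (0, 2), (0, 3), (1, 0), (1, 1), (1, 2), (1, 3)]
Unfold 3 (reflect across h@2): 16 holes -> [(0, 0), (0, 1), (0, 2), (0, 3), (1, 0), (1, 1), (1, 2), (1, 3), (2, 0), (2, 1), (2, 2), (2, 3), (3, 0), (3, 1), (3, 2), (3, 3)]
Unfold 4 (reflect across h@4): 32 holes -> [(0, 0), (0, 1), (0, 2), (0, 3), (1, 0), (1, 1), (1, 2), (1, 3), (2, 0), (2, 1), (2, 2), (2, 3), (3, 0), (3, 1), (3, 2), (3, 3), (4, 0), (4, 1), (4, 2), (4, 3), (5, 0), (5, 1), (5, 2), (5, 3), (6, 0), (6, 1), (6, 2), (6, 3), (7, 0), (7, 1), (7, 2), (7, 3)]
Unfold 5 (reflect across h@8): 64 holes -> [(0, 0), (0, 1), (0, 2), (0, 3), (1, 0), (1, 1), (1, 2), (1, 3), (2, 0), (2, 1), (2, 2), (2, 3), (3, 0), (3, 1), (3, 2), (3, 3), (4, 0), (4, 1), (4, 2), (4, 3), (5, 0), (5, 1), (5, 2), (5, 3), (6, 0), (6, 1), (6, 2), (6, 3), (7, 0), (7, 1), (7, 2), (7, 3), (8, 0), (8, 1), (8, 2), (8, 3), (9, 0), (9, 1), (9, 2), (9, 3), (10, 0), (10, 1), (10, 2), (10, 3), (11, 0), (11, 1), (11, 2), (11, 3), (12, 0), (12, 1), (12, 2), (12, 3), (13, 0), (13, 1), (13, 2), (13, 3), (14, 0), (14, 1), (14, 2), (14, 3), (15, 0), (15, 1), (15, 2), (15, 3)]

Answer: OOOO
OOOO
OOOO
OOOO
OOOO
OOOO
OOOO
OOOO
OOOO
OOOO
OOOO
OOOO
OOOO
OOOO
OOOO
OOOO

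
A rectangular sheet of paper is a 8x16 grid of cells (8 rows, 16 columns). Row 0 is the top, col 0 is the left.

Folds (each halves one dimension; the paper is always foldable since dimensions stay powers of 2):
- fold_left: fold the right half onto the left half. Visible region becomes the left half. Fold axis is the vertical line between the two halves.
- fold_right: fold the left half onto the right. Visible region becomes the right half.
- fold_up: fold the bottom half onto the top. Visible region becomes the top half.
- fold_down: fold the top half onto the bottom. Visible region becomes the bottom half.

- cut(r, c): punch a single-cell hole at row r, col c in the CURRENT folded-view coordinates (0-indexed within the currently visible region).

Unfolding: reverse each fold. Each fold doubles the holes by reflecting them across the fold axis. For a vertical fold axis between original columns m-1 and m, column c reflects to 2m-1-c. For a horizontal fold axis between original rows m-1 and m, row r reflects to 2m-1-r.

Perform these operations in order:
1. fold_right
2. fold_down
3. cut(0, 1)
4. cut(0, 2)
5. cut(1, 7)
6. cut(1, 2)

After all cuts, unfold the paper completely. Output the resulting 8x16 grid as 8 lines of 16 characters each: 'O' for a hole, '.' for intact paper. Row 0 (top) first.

Answer: ................
................
O....O....O....O
.....OO..OO.....
.....OO..OO.....
O....O....O....O
................
................

Derivation:
Op 1 fold_right: fold axis v@8; visible region now rows[0,8) x cols[8,16) = 8x8
Op 2 fold_down: fold axis h@4; visible region now rows[4,8) x cols[8,16) = 4x8
Op 3 cut(0, 1): punch at orig (4,9); cuts so far [(4, 9)]; region rows[4,8) x cols[8,16) = 4x8
Op 4 cut(0, 2): punch at orig (4,10); cuts so far [(4, 9), (4, 10)]; region rows[4,8) x cols[8,16) = 4x8
Op 5 cut(1, 7): punch at orig (5,15); cuts so far [(4, 9), (4, 10), (5, 15)]; region rows[4,8) x cols[8,16) = 4x8
Op 6 cut(1, 2): punch at orig (5,10); cuts so far [(4, 9), (4, 10), (5, 10), (5, 15)]; region rows[4,8) x cols[8,16) = 4x8
Unfold 1 (reflect across h@4): 8 holes -> [(2, 10), (2, 15), (3, 9), (3, 10), (4, 9), (4, 10), (5, 10), (5, 15)]
Unfold 2 (reflect across v@8): 16 holes -> [(2, 0), (2, 5), (2, 10), (2, 15), (3, 5), (3, 6), (3, 9), (3, 10), (4, 5), (4, 6), (4, 9), (4, 10), (5, 0), (5, 5), (5, 10), (5, 15)]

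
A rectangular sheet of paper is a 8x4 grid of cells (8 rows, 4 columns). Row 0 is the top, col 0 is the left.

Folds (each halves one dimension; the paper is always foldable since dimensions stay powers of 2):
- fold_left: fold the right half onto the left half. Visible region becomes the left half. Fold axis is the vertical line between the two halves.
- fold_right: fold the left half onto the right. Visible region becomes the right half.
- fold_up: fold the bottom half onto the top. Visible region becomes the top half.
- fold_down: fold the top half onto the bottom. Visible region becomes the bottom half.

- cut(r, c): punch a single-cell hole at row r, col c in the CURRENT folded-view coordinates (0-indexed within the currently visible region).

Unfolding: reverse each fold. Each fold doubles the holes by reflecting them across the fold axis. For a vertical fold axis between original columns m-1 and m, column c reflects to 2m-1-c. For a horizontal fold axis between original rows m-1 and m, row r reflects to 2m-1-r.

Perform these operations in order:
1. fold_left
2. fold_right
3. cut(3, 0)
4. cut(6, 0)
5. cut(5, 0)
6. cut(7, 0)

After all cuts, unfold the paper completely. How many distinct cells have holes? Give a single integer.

Op 1 fold_left: fold axis v@2; visible region now rows[0,8) x cols[0,2) = 8x2
Op 2 fold_right: fold axis v@1; visible region now rows[0,8) x cols[1,2) = 8x1
Op 3 cut(3, 0): punch at orig (3,1); cuts so far [(3, 1)]; region rows[0,8) x cols[1,2) = 8x1
Op 4 cut(6, 0): punch at orig (6,1); cuts so far [(3, 1), (6, 1)]; region rows[0,8) x cols[1,2) = 8x1
Op 5 cut(5, 0): punch at orig (5,1); cuts so far [(3, 1), (5, 1), (6, 1)]; region rows[0,8) x cols[1,2) = 8x1
Op 6 cut(7, 0): punch at orig (7,1); cuts so far [(3, 1), (5, 1), (6, 1), (7, 1)]; region rows[0,8) x cols[1,2) = 8x1
Unfold 1 (reflect across v@1): 8 holes -> [(3, 0), (3, 1), (5, 0), (5, 1), (6, 0), (6, 1), (7, 0), (7, 1)]
Unfold 2 (reflect across v@2): 16 holes -> [(3, 0), (3, 1), (3, 2), (3, 3), (5, 0), (5, 1), (5, 2), (5, 3), (6, 0), (6, 1), (6, 2), (6, 3), (7, 0), (7, 1), (7, 2), (7, 3)]

Answer: 16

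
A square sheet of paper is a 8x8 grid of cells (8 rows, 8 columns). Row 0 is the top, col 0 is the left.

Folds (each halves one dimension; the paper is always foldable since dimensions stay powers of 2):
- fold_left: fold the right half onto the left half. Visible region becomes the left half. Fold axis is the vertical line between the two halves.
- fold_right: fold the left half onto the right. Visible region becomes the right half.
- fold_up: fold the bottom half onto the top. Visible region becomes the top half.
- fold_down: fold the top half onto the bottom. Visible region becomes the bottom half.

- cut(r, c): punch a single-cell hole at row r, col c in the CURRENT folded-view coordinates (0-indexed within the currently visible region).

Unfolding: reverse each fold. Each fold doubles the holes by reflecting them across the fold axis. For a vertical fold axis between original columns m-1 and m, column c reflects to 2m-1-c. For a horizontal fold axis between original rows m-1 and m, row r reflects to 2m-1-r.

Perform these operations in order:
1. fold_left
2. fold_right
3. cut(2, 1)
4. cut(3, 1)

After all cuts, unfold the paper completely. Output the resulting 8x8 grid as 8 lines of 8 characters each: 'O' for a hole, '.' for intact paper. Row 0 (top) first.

Op 1 fold_left: fold axis v@4; visible region now rows[0,8) x cols[0,4) = 8x4
Op 2 fold_right: fold axis v@2; visible region now rows[0,8) x cols[2,4) = 8x2
Op 3 cut(2, 1): punch at orig (2,3); cuts so far [(2, 3)]; region rows[0,8) x cols[2,4) = 8x2
Op 4 cut(3, 1): punch at orig (3,3); cuts so far [(2, 3), (3, 3)]; region rows[0,8) x cols[2,4) = 8x2
Unfold 1 (reflect across v@2): 4 holes -> [(2, 0), (2, 3), (3, 0), (3, 3)]
Unfold 2 (reflect across v@4): 8 holes -> [(2, 0), (2, 3), (2, 4), (2, 7), (3, 0), (3, 3), (3, 4), (3, 7)]

Answer: ........
........
O..OO..O
O..OO..O
........
........
........
........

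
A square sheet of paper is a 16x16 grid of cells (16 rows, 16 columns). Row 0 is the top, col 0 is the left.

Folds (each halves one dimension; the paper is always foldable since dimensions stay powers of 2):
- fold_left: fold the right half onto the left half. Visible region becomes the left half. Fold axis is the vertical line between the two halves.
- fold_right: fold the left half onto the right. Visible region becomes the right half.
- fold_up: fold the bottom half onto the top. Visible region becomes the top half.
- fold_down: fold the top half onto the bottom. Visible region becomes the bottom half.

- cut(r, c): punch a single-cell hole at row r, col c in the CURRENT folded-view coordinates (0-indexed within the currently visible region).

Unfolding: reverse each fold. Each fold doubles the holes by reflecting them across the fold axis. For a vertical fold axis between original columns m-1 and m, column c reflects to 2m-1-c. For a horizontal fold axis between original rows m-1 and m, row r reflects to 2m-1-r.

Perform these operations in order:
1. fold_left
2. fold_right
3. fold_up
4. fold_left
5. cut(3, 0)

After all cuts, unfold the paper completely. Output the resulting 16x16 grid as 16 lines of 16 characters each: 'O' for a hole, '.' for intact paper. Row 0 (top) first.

Op 1 fold_left: fold axis v@8; visible region now rows[0,16) x cols[0,8) = 16x8
Op 2 fold_right: fold axis v@4; visible region now rows[0,16) x cols[4,8) = 16x4
Op 3 fold_up: fold axis h@8; visible region now rows[0,8) x cols[4,8) = 8x4
Op 4 fold_left: fold axis v@6; visible region now rows[0,8) x cols[4,6) = 8x2
Op 5 cut(3, 0): punch at orig (3,4); cuts so far [(3, 4)]; region rows[0,8) x cols[4,6) = 8x2
Unfold 1 (reflect across v@6): 2 holes -> [(3, 4), (3, 7)]
Unfold 2 (reflect across h@8): 4 holes -> [(3, 4), (3, 7), (12, 4), (12, 7)]
Unfold 3 (reflect across v@4): 8 holes -> [(3, 0), (3, 3), (3, 4), (3, 7), (12, 0), (12, 3), (12, 4), (12, 7)]
Unfold 4 (reflect across v@8): 16 holes -> [(3, 0), (3, 3), (3, 4), (3, 7), (3, 8), (3, 11), (3, 12), (3, 15), (12, 0), (12, 3), (12, 4), (12, 7), (12, 8), (12, 11), (12, 12), (12, 15)]

Answer: ................
................
................
O..OO..OO..OO..O
................
................
................
................
................
................
................
................
O..OO..OO..OO..O
................
................
................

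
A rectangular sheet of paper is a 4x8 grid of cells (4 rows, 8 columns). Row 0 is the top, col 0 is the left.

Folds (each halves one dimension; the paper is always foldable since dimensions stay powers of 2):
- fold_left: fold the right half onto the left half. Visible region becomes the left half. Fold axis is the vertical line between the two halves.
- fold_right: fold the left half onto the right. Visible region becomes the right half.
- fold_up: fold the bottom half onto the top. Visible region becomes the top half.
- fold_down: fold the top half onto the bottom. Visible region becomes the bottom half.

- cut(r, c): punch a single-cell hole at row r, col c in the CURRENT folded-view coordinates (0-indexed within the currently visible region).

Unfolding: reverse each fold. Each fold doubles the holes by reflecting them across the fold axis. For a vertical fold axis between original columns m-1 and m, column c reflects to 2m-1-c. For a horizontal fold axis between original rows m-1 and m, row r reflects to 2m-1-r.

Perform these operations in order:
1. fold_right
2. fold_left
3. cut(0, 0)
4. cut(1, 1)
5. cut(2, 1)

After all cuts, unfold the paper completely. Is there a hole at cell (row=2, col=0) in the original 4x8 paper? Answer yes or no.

Op 1 fold_right: fold axis v@4; visible region now rows[0,4) x cols[4,8) = 4x4
Op 2 fold_left: fold axis v@6; visible region now rows[0,4) x cols[4,6) = 4x2
Op 3 cut(0, 0): punch at orig (0,4); cuts so far [(0, 4)]; region rows[0,4) x cols[4,6) = 4x2
Op 4 cut(1, 1): punch at orig (1,5); cuts so far [(0, 4), (1, 5)]; region rows[0,4) x cols[4,6) = 4x2
Op 5 cut(2, 1): punch at orig (2,5); cuts so far [(0, 4), (1, 5), (2, 5)]; region rows[0,4) x cols[4,6) = 4x2
Unfold 1 (reflect across v@6): 6 holes -> [(0, 4), (0, 7), (1, 5), (1, 6), (2, 5), (2, 6)]
Unfold 2 (reflect across v@4): 12 holes -> [(0, 0), (0, 3), (0, 4), (0, 7), (1, 1), (1, 2), (1, 5), (1, 6), (2, 1), (2, 2), (2, 5), (2, 6)]
Holes: [(0, 0), (0, 3), (0, 4), (0, 7), (1, 1), (1, 2), (1, 5), (1, 6), (2, 1), (2, 2), (2, 5), (2, 6)]

Answer: no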